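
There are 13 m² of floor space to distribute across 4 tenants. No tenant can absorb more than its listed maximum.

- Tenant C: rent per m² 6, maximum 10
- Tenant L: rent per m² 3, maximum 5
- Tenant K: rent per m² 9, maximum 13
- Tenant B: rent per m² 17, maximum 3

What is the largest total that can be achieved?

Rank by rent per m²: Tenant B 17 > Tenant K 9 > Tenant C 6 > Tenant L 3.
Give Tenant B 3 to hit its cap of 3 — 10 left.
Tenant K has room for 13 but only 10 remain, so it gets 10.
Total = 9×10 + 17×3 = 141.

141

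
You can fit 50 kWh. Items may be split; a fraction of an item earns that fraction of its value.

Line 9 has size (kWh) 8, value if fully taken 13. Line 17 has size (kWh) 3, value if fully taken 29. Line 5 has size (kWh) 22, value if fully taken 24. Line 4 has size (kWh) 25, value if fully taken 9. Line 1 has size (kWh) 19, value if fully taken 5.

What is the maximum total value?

Rank by value-to-size ratio: Line 17 29/3≈9.67, Line 9 13/8≈1.62, Line 5 24/22≈1.09, Line 4 9/25≈0.36, Line 1 5/19≈0.263.
Take all of Line 17 (3 kWh, value 29) ; 47 kWh left.
Take all of Line 9 (8 kWh, value 13) ; 39 kWh left.
All 22 kWh of Line 5 fit (value 24) ; 17 remain.
Only 17 kWh remain; take 17/25 of Line 4 for value 9×17/25 = 6.12.
Total value = 72.12.

72.12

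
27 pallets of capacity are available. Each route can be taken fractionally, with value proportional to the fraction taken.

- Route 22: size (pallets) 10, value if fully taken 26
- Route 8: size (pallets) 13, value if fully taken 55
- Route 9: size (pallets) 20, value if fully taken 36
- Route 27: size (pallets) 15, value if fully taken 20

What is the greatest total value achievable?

88.2

Best value per unit of size first: Route 8 55/13≈4.23, Route 22 26/10≈2.6, Route 9 36/20≈1.8, Route 27 20/15≈1.33.
All 13 pallets of Route 8 fit (value 55) → 14 remain.
Route 22: take in full, 10 pallets for value 26 → 4 left.
4 pallets left: a 4/20 share of Route 9 gives 36×4/20 = 7.2.
Total value = 88.2.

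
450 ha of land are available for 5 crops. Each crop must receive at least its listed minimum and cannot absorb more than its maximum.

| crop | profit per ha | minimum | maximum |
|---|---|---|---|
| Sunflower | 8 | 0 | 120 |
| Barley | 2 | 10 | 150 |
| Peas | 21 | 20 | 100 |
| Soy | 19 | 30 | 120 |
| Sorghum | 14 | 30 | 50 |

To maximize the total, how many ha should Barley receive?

Meeting every minimum uses 0+10+20+30+30 = 90 ha, leaving 360.
Order the crops by profit per ha: Peas 21 > Soy 19 > Sorghum 14 > Sunflower 8 > Barley 2.
Peas: +80 to 100 (cap) — 280 left.
Soy: +90 to 120 (cap) — 190 left.
Sorghum: +20 to 50 (cap) — 170 left.
Sunflower: +120 to 120 (cap) — 50 left.
Barley: +50 (room for 140) → 60. Pool exhausted.

60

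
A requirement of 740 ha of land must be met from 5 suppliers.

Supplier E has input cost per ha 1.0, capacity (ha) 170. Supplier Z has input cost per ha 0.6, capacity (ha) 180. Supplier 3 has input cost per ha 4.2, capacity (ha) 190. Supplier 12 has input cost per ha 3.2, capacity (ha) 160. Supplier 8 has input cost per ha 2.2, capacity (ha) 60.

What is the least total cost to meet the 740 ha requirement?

Cheapest first:
Supplier Z at 0.6: take all 180 ha ; 560 still needed.
Supplier E at 1.0: take all 170 ha ; 390 still needed.
Take 60 from Supplier 8 at 2.2 ; need 330 more.
Supplier 12 at 3.2: take all 160 ha ; 170 still needed.
Take 170 from Supplier 3 at 4.2 to finish.
Cost = 180×0.6 + 170×1.0 + 60×2.2 + 160×3.2 + 170×4.2 = 1636.

1636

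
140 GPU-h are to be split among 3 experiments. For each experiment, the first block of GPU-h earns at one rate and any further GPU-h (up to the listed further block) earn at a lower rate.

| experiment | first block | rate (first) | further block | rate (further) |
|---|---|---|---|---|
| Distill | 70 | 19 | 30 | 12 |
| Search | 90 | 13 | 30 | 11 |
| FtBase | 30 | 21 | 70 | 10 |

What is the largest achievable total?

Treat each block as its own option and order by rate: FtBase/first 21 > Distill/first 19 > Search/first 13 > Distill/second 12 > Search/second 11 > FtBase/second 10.
FtBase/first (21): +30 ; 110 left.
Distill/first (19): +70 ; 40 left.
Search/first: +40 of 90 at 13; pool empty.
Total = 21×30 + 19×70 + 13×40 = 2480.

2480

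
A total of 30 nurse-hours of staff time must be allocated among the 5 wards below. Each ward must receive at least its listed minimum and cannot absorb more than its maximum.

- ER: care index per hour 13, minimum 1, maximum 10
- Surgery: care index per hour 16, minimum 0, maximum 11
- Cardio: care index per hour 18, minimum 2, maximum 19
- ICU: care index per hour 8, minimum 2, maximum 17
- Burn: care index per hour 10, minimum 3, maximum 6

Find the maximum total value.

481

Meeting every minimum uses 1+0+2+2+3 = 8 nurse-hours, leaving 22.
Rank by care index per hour: Cardio 18 > Surgery 16 > ER 13 > Burn 10 > ICU 8.
Give Cardio 17 more to hit its cap of 19 ; 5 left.
Surgery: +5 (room for 11) → 5. Pool exhausted.
Total = 13×1 + 16×5 + 18×19 + 8×2 + 10×3 = 481.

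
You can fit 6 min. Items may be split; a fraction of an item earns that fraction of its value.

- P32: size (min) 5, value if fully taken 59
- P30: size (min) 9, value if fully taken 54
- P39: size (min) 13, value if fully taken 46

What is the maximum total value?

Sort by value density: P32 59/5≈11.8, P30 54/9≈6, P39 46/13≈3.54.
Take all of P32 (5 min, value 59) — 1 min left.
Fill the last 1 min with part of P30: 1/9 of it earns 6.
Total value = 65.

65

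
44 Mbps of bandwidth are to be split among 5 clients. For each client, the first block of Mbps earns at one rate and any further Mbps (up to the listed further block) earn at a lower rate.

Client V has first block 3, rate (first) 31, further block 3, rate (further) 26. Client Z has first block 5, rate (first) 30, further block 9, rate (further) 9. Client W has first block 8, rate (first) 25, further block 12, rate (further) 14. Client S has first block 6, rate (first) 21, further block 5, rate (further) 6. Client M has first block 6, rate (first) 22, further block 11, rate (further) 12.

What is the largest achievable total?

959

Rank every tier by rate: Client V/T1 31 > Client Z/T1 30 > Client V/T2 26 > Client W/T1 25 > Client M/T1 22 > Client S/T1 21 > Client W/T2 14 > Client M/T2 12 > Client Z/T2 9 > Client S/T2 6.
Client V/T1 (31): +3 → 41 left.
Fill Client Z T1 block (5 at 30) → 36 left.
Client V/T2 (26): +3 → 33 left.
Client W/T1 (25): +8 → 25 left.
Client M T1 at 22: fill all 6 → 19 left.
Client S/T1 (21): +6 → 13 left.
Fill Client W T2 block (12 at 14) → 1 left.
Client M/T2: +1 of 11 at 12; pool empty.
Total = 31×3 + 30×5 + 26×3 + 25×8 + 22×6 + 21×6 + 14×12 + 12×1 = 959.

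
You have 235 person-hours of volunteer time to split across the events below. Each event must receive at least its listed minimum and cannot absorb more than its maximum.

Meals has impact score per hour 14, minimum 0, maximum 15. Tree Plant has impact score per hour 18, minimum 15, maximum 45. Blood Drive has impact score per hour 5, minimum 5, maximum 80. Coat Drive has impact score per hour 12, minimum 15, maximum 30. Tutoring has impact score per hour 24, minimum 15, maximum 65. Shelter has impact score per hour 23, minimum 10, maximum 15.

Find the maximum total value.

Meeting every minimum uses 0+15+5+15+15+10 = 60 person-hours, leaving 175.
Rank by impact score per hour: Tutoring 24 > Shelter 23 > Tree Plant 18 > Meals 14 > Coat Drive 12 > Blood Drive 5.
Give Tutoring 50 more to hit its cap of 65 ; 125 left.
Shelter: +5 to 15 (cap) ; 120 left.
Give Tree Plant 30 more to hit its cap of 45 ; 90 left.
Meals takes 15 more to reach its cap of 15 ; 75 left.
Coat Drive: +15 to 30 (cap) ; 60 left.
Only 60 left; Blood Drive takes them to reach 65.
Total = 14×15 + 18×45 + 5×65 + 12×30 + 24×65 + 23×15 = 3610.

3610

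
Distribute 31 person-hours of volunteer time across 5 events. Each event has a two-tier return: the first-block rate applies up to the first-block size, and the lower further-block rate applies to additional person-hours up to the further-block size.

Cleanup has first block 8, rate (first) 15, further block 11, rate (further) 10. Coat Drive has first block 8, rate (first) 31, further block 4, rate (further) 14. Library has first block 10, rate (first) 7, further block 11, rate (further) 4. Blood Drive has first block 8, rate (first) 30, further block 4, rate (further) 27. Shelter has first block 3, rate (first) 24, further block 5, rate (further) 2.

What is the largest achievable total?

Rank every tier by rate: Coat Drive/tier1 31 > Blood Drive/tier1 30 > Blood Drive/tier2 27 > Shelter/tier1 24 > Cleanup/tier1 15 > Coat Drive/tier2 14 > Cleanup/tier2 10 > Library/tier1 7 > Library/tier2 4 > Shelter/tier2 2.
Fill Coat Drive tier1 block (8 at 31) → 23 left.
Blood Drive tier1 at 30: fill all 8 → 15 left.
Blood Drive tier2 at 27: fill all 4 → 11 left.
Shelter/tier1 (24): +3 → 8 left.
Cleanup/tier1 (15): +8 → 0 left.
Total = 31×8 + 30×8 + 27×4 + 24×3 + 15×8 = 788.

788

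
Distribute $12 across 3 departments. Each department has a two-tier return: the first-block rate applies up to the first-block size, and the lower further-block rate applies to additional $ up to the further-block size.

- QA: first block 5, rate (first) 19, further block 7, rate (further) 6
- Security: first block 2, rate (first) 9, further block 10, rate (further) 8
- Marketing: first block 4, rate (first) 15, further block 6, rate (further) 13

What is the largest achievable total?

194

Treat each block as its own option and order by rate: QA/T1 19 > Marketing/T1 15 > Marketing/T2 13 > Security/T1 9 > Security/T2 8 > QA/T2 6.
QA/T1 (19): +5 → 7 left.
Marketing T1 at 15: fill all 4 → 3 left.
3 remain; put them into Marketing T2 at 13.
Total = 19×5 + 15×4 + 13×3 = 194.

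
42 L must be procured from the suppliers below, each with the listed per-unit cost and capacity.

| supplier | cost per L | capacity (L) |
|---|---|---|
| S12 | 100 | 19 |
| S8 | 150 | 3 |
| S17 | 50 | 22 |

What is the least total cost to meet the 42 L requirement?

3150

Use suppliers in increasing cost order.
Take 22 from S17 at 50 — need 20 more.
Take 19 from S12 at 100 — need 1 more.
Take 1 from S8 at 150 to finish.
Cost = 22×50 + 19×100 + 1×150 = 3150.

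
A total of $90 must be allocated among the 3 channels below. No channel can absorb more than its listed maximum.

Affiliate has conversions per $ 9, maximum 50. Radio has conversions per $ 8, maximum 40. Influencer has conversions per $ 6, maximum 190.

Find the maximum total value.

Order the channels by conversions per $: Affiliate 9 > Radio 8 > Influencer 6.
Give Affiliate 50 to hit its cap of 50 — 40 left.
Give Radio 40 to hit its cap of 40 — 0 left.
Total = 9×50 + 8×40 = 770.

770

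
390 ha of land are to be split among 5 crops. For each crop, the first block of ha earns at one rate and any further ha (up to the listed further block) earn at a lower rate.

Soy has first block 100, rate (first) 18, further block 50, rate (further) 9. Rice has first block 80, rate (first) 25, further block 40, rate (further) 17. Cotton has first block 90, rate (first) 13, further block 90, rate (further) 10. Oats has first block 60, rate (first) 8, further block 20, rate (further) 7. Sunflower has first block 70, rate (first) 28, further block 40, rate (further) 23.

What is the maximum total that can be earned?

Rank every tier by rate: Sunflower/first 28 > Rice/first 25 > Sunflower/second 23 > Soy/first 18 > Rice/second 17 > Cotton/first 13 > Cotton/second 10 > Soy/second 9 > Oats/first 8 > Oats/second 7.
Fill Sunflower first block (70 at 28) → 320 left.
Rice first at 25: fill all 80 → 240 left.
Sunflower/second (23): +40 → 200 left.
Fill Soy first block (100 at 18) → 100 left.
Fill Rice second block (40 at 17) → 60 left.
Cotton/first: +60 of 90 at 13; pool empty.
Total = 28×70 + 25×80 + 23×40 + 18×100 + 17×40 + 13×60 = 8140.

8140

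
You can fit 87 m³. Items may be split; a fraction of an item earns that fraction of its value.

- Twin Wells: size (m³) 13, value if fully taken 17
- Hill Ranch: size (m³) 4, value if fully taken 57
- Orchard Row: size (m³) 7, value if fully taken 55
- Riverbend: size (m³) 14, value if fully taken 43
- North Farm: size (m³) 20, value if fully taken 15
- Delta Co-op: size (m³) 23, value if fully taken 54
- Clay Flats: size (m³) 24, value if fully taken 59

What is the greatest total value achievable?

Best value per unit of size first: Hill Ranch 57/4≈14.2, Orchard Row 55/7≈7.86, Riverbend 43/14≈3.07, Clay Flats 59/24≈2.46, Delta Co-op 54/23≈2.35, Twin Wells 17/13≈1.31, North Farm 15/20≈0.75.
Take all of Hill Ranch (4 m³, value 57) ; 83 m³ left.
Take all of Orchard Row (7 m³, value 55) ; 76 m³ left.
Take all of Riverbend (14 m³, value 43) ; 62 m³ left.
All 24 m³ of Clay Flats fit (value 59) ; 38 remain.
Take all of Delta Co-op (23 m³, value 54) ; 15 m³ left.
Twin Wells: take in full, 13 m³ for value 17 ; 2 left.
Fill the last 2 m³ with part of North Farm: 2/20 of it earns 1.5.
Total value = 286.5.

286.5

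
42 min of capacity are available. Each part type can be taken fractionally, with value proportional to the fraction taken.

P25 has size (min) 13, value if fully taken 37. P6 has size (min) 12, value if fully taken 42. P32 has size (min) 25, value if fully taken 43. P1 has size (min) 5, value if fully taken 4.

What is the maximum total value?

Best value per unit of size first: P6 42/12≈3.5, P25 37/13≈2.85, P32 43/25≈1.72, P1 4/5≈0.8.
All 12 min of P6 fit (value 42) — 30 remain.
Take all of P25 (13 min, value 37) — 17 min left.
17 min left: a 17/25 share of P32 gives 43×17/25 = 29.24.
Total value = 108.24.

108.24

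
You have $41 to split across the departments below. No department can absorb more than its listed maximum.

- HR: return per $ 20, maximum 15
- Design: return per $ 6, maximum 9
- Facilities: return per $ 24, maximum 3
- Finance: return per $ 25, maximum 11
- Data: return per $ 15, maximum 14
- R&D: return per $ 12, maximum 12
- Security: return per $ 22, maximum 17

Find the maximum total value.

Highest return per $ first: Finance 25 > Facilities 24 > Security 22 > HR 20 > Data 15 > R&D 12 > Design 6.
Finance takes 11 to reach its cap of 11 — 30 left.
Give Facilities 3 to hit its cap of 3 — 27 left.
Give Security 17 to hit its cap of 17 — 10 left.
Only 10 left; HR takes them to reach 10.
Total = 20×10 + 24×3 + 25×11 + 22×17 = 921.

921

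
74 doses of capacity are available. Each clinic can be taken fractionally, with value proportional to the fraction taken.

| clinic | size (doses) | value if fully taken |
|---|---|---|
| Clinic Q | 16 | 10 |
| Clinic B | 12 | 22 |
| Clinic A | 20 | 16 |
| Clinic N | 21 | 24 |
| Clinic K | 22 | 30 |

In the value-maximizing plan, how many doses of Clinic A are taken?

19

Sort by value density: Clinic B 22/12≈1.83, Clinic K 30/22≈1.36, Clinic N 24/21≈1.14, Clinic A 16/20≈0.8, Clinic Q 10/16≈0.625.
All 12 doses of Clinic B fit (value 22) — 62 remain.
Clinic K: take in full, 22 doses for value 30 — 40 left.
All 21 doses of Clinic N fit (value 24) — 19 remain.
Only 19 doses remain; take 19/20 of Clinic A for value 16×19/20 = 15.2.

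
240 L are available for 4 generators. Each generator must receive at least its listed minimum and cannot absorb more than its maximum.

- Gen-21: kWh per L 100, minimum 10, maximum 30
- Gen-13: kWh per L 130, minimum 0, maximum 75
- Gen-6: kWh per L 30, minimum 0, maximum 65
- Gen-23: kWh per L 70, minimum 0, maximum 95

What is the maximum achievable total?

Meeting every minimum uses 10+0+0+0 = 10 L, leaving 230.
Highest kWh per L first: Gen-13 130 > Gen-21 100 > Gen-23 70 > Gen-6 30.
Give Gen-13 75 more to hit its cap of 75 → 155 left.
Give Gen-21 20 more to hit its cap of 30 → 135 left.
Give Gen-23 95 more to hit its cap of 95 → 40 left.
Gen-6: +40 (room for 65) → 40. Pool exhausted.
Total = 100×30 + 130×75 + 30×40 + 70×95 = 20600.

20600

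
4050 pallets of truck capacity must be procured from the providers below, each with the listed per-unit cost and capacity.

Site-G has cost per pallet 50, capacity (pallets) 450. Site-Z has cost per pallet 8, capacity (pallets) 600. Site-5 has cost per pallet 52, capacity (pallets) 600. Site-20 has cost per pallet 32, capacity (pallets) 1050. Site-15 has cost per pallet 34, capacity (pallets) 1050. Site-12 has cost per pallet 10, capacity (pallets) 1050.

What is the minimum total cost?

Use providers in increasing cost order.
Site-Z (8): use full 600 ; 3450 pallets to go.
Take 1050 from Site-12 at 10 ; need 2400 more.
Site-20 at 32: take all 1050 pallets ; 1350 still needed.
Site-15 (34): use full 1050 ; 300 pallets to go.
Site-G at 50: take 300 of its 450 ; requirement met.
Site-5: unused.
Cost = 600×8 + 1050×10 + 1050×32 + 1050×34 + 300×50 = 99600.

99600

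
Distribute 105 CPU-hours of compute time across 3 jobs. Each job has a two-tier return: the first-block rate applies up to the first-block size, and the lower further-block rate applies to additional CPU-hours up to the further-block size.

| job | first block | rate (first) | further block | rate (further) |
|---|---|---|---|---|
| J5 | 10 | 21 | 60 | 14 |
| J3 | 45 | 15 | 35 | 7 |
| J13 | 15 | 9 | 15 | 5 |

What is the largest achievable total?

1585

Rank every tier by rate: J5/T1 21 > J3/T1 15 > J5/T2 14 > J13/T1 9 > J3/T2 7 > J13/T2 5.
J5 T1 at 21: fill all 10 ; 95 left.
Fill J3 T1 block (45 at 15) ; 50 left.
50 remain; put them into J5 T2 at 14.
Total = 21×10 + 15×45 + 14×50 = 1585.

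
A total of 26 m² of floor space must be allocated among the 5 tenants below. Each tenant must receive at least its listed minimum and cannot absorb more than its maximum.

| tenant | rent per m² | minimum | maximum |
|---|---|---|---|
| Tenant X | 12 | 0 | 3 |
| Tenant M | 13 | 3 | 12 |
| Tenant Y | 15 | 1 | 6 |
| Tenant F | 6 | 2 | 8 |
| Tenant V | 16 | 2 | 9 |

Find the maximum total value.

363

Meeting every minimum uses 0+3+1+2+2 = 8 m², leaving 18.
Rank by rent per m²: Tenant V 16 > Tenant Y 15 > Tenant M 13 > Tenant X 12 > Tenant F 6.
Tenant V: +7 to 9 (cap) — 11 left.
Tenant Y: +5 to 6 (cap) — 6 left.
Only 6 left; Tenant M takes them to reach 9.
Total = 13×9 + 15×6 + 6×2 + 16×9 = 363.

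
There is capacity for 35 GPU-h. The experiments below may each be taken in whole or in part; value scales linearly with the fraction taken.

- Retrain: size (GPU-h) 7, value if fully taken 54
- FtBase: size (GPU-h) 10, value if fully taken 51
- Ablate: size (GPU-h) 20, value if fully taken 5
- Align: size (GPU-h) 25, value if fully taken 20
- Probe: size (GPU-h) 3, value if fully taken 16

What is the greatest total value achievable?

133

Best value per unit of size first: Retrain 54/7≈7.71, Probe 16/3≈5.33, FtBase 51/10≈5.1, Align 20/25≈0.8, Ablate 5/20≈0.25.
Take all of Retrain (7 GPU-h, value 54) — 28 GPU-h left.
Take all of Probe (3 GPU-h, value 16) — 25 GPU-h left.
All 10 GPU-h of FtBase fit (value 51) — 15 remain.
Only 15 GPU-h remain; take 15/25 of Align for value 20×15/25 = 12.
Total value = 133.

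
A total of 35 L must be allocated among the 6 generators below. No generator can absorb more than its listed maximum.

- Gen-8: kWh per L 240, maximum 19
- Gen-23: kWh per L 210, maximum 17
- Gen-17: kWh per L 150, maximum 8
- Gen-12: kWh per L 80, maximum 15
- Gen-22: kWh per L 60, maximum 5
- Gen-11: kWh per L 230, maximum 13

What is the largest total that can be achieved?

Order the generators by kWh per L: Gen-8 240 > Gen-11 230 > Gen-23 210 > Gen-17 150 > Gen-12 80 > Gen-22 60.
Give Gen-8 19 to hit its cap of 19 — 16 left.
Give Gen-11 13 to hit its cap of 13 — 3 left.
Gen-23 has room for 17 but only 3 remain, so it gets 3.
Total = 240×19 + 210×3 + 230×13 = 8180.

8180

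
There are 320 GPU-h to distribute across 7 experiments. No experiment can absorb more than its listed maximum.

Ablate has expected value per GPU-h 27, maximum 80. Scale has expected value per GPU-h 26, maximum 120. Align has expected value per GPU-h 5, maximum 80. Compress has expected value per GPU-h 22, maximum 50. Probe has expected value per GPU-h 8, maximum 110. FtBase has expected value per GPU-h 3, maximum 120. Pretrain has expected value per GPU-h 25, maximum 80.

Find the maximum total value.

8160

Rank by expected value per GPU-h: Ablate 27 > Scale 26 > Pretrain 25 > Compress 22 > Probe 8 > Align 5 > FtBase 3.
Ablate takes 80 to reach its cap of 80 → 240 left.
Give Scale 120 to hit its cap of 120 → 120 left.
Give Pretrain 80 to hit its cap of 80 → 40 left.
Compress has room for 50 but only 40 remain, so it gets 40.
Total = 27×80 + 26×120 + 22×40 + 25×80 = 8160.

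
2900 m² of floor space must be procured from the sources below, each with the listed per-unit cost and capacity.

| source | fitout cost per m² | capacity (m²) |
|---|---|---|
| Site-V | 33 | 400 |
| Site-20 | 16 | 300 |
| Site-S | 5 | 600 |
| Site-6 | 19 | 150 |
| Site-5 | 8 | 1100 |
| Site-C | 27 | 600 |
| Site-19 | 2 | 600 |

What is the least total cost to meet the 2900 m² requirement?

24700

Fill from the cheapest source first.
Site-19 at 2: take all 600 m² ; 2300 still needed.
Site-S at 5: take all 600 m² ; 1700 still needed.
Site-5 at 8: take all 1100 m² ; 600 still needed.
Take 300 from Site-20 at 16 ; need 300 more.
Site-6 at 19: take all 150 m² ; 150 still needed.
Site-C at 27: take 150 of its 600 ; requirement met.
Site-V: unused.
Cost = 600×2 + 600×5 + 1100×8 + 300×16 + 150×19 + 150×27 = 24700.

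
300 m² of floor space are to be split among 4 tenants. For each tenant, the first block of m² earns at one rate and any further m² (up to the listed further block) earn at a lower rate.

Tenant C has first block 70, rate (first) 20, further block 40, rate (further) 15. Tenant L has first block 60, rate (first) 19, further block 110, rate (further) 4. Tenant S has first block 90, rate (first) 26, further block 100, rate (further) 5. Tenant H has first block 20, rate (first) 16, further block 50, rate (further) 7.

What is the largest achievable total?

Rank every tier by rate: Tenant S/first 26 > Tenant C/first 20 > Tenant L/first 19 > Tenant H/first 16 > Tenant C/second 15 > Tenant H/second 7 > Tenant S/second 5 > Tenant L/second 4.
Fill Tenant S first block (90 at 26) ; 210 left.
Fill Tenant C first block (70 at 20) ; 140 left.
Fill Tenant L first block (60 at 19) ; 80 left.
Tenant H first at 16: fill all 20 ; 60 left.
Tenant C second at 15: fill all 40 ; 20 left.
Tenant H second at 7: only 20 left, fill 20.
Total = 26×90 + 20×70 + 19×60 + 16×20 + 15×40 + 7×20 = 5940.

5940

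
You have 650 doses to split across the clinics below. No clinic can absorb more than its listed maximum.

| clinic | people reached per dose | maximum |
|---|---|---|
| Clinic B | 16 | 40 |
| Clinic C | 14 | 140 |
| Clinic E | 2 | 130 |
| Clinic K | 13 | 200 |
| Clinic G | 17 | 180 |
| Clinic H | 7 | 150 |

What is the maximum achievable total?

8890

Rank by people reached per dose: Clinic G 17 > Clinic B 16 > Clinic C 14 > Clinic K 13 > Clinic H 7 > Clinic E 2.
Give Clinic G 180 to hit its cap of 180 — 470 left.
Clinic B: +40 to 40 (cap) — 430 left.
Clinic C takes 140 to reach its cap of 140 — 290 left.
Give Clinic K 200 to hit its cap of 200 — 90 left.
Clinic H: +90 (room for 150) → 90. Pool exhausted.
Total = 16×40 + 14×140 + 13×200 + 17×180 + 7×90 = 8890.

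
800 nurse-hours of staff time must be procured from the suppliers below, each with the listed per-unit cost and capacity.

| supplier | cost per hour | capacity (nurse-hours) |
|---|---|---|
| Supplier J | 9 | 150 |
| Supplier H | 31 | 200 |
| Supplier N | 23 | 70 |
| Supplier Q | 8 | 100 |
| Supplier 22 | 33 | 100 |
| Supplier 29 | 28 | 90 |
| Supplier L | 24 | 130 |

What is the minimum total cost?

17580

Use suppliers in increasing cost order.
Supplier Q (8): use full 100 ; 700 nurse-hours to go.
Supplier J (9): use full 150 ; 550 nurse-hours to go.
Take 70 from Supplier N at 23 ; need 480 more.
Supplier L (24): use full 130 ; 350 nurse-hours to go.
Take 90 from Supplier 29 at 28 ; need 260 more.
Supplier H (31): use full 200 ; 60 nurse-hours to go.
Supplier 22 (33): take the remaining 60 ; done.
Cost = 100×8 + 150×9 + 70×23 + 130×24 + 90×28 + 200×31 + 60×33 = 17580.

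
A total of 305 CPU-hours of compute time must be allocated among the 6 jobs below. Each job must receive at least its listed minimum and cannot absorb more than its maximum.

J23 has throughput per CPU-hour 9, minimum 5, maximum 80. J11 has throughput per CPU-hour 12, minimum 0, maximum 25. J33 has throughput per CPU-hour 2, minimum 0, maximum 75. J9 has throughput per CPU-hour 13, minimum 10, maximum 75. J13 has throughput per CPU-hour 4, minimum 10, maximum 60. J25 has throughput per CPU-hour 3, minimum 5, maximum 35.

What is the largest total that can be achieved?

2400

Meeting every minimum uses 5+0+0+10+10+5 = 30 CPU-hours, leaving 275.
Rank by throughput per CPU-hour: J9 13 > J11 12 > J23 9 > J13 4 > J25 3 > J33 2.
J9: +65 to 75 (cap) → 210 left.
Give J11 25 more to hit its cap of 25 → 185 left.
J23 takes 75 more to reach its cap of 80 → 110 left.
J13 takes 50 more to reach its cap of 60 → 60 left.
J25: +30 to 35 (cap) → 30 left.
Only 30 left; J33 takes them to reach 30.
Total = 9×80 + 12×25 + 2×30 + 13×75 + 4×60 + 3×35 = 2400.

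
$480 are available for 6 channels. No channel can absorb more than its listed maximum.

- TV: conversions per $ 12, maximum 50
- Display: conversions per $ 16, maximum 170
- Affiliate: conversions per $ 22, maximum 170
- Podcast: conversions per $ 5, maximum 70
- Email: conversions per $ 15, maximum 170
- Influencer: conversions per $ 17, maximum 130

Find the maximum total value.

8820

Order the channels by conversions per $: Affiliate 22 > Influencer 17 > Display 16 > Email 15 > TV 12 > Podcast 5.
Affiliate takes 170 to reach its cap of 170 ; 310 left.
Influencer: +130 to 130 (cap) ; 180 left.
Display: +170 to 170 (cap) ; 10 left.
Email has room for 170 but only 10 remain, so it gets 10.
Total = 16×170 + 22×170 + 15×10 + 17×130 = 8820.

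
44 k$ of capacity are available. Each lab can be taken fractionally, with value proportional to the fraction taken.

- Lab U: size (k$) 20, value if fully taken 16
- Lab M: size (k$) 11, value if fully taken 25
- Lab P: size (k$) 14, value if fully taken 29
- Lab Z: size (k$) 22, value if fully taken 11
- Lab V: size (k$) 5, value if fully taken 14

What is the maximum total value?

79.2

Best value per unit of size first: Lab V 14/5≈2.8, Lab M 25/11≈2.27, Lab P 29/14≈2.07, Lab U 16/20≈0.8, Lab Z 11/22≈0.5.
All 5 k$ of Lab V fit (value 14) ; 39 remain.
Lab M: take in full, 11 k$ for value 25 ; 28 left.
Lab P: take in full, 14 k$ for value 29 ; 14 left.
14 k$ left: a 14/20 share of Lab U gives 16×14/20 = 11.2.
Total value = 79.2.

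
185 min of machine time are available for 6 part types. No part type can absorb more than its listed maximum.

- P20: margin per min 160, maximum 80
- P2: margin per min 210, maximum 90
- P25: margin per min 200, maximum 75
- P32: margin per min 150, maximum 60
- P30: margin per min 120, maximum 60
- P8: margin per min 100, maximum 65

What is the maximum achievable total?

Highest margin per min first: P2 210 > P25 200 > P20 160 > P32 150 > P30 120 > P8 100.
P2: +90 to 90 (cap) → 95 left.
P25: +75 to 75 (cap) → 20 left.
Only 20 left; P20 takes them to reach 20.
Total = 160×20 + 210×90 + 200×75 = 37100.

37100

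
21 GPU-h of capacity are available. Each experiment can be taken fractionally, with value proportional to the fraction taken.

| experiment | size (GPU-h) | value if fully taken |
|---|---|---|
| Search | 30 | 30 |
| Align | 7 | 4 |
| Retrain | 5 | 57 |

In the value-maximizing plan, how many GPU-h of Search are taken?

16

Sort by value density: Retrain 57/5≈11.4, Search 30/30≈1, Align 4/7≈0.571.
All 5 GPU-h of Retrain fit (value 57) ; 16 remain.
Fill the last 16 GPU-h with part of Search: 16/30 of it earns 16.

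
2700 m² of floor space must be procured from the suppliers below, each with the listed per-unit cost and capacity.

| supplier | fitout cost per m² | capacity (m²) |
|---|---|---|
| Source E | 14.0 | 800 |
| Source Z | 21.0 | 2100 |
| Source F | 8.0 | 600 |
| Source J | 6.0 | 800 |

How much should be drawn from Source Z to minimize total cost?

Cheapest first:
Take 800 from Source J at 6.0 ; need 1900 more.
Source F at 8.0: take all 600 m² ; 1300 still needed.
Source E (14.0): use full 800 ; 500 m² to go.
Source Z (21.0): take the remaining 500 ; done.

500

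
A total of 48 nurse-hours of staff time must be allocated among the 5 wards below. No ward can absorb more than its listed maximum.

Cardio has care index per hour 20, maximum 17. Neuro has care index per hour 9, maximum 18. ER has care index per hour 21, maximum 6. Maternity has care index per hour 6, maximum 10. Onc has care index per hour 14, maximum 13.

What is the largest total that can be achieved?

756

Order the wards by care index per hour: ER 21 > Cardio 20 > Onc 14 > Neuro 9 > Maternity 6.
ER: +6 to 6 (cap) → 42 left.
Give Cardio 17 to hit its cap of 17 → 25 left.
Give Onc 13 to hit its cap of 13 → 12 left.
Only 12 left; Neuro takes them to reach 12.
Total = 20×17 + 9×12 + 21×6 + 14×13 = 756.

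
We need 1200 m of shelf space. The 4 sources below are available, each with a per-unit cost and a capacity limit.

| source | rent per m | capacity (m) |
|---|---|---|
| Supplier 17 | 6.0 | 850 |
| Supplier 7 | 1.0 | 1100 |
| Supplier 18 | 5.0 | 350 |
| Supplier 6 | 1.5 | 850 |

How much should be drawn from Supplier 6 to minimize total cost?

Fill from the cheapest source first.
Supplier 7 at 1.0: take all 1100 m → 100 still needed.
Supplier 6 (1.5): take the remaining 100 → done.
Supplier 18, Supplier 17: unused.

100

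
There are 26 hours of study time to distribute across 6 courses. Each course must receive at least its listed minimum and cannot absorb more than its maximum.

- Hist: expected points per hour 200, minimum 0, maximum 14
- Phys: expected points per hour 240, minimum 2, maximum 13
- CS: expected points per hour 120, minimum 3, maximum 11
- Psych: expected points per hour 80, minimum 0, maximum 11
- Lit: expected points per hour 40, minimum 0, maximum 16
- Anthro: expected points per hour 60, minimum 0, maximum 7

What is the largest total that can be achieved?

5480

Meeting every minimum uses 0+2+3+0+0+0 = 5 hours, leaving 21.
Order the courses by expected points per hour: Phys 240 > Hist 200 > CS 120 > Psych 80 > Anthro 60 > Lit 40.
Give Phys 11 more to hit its cap of 13 ; 10 left.
Only 10 left; Hist takes them to reach 10.
Total = 200×10 + 240×13 + 120×3 = 5480.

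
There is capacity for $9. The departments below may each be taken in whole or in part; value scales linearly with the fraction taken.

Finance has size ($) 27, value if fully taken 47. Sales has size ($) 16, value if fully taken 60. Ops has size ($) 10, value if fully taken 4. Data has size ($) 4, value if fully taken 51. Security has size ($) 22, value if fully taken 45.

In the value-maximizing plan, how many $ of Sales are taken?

Sort by value density: Data 51/4≈12.8, Sales 60/16≈3.75, Security 45/22≈2.05, Finance 47/27≈1.74, Ops 4/10≈0.4.
All 4 $ of Data fit (value 51) ; 5 remain.
5 $ left: a 5/16 share of Sales gives 60×5/16 = 18.75.

5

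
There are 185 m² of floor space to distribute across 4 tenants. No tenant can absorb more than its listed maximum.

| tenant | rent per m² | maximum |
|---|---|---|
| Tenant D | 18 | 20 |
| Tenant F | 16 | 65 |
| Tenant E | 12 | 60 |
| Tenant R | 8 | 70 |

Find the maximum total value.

Highest rent per m² first: Tenant D 18 > Tenant F 16 > Tenant E 12 > Tenant R 8.
Give Tenant D 20 to hit its cap of 20 → 165 left.
Give Tenant F 65 to hit its cap of 65 → 100 left.
Tenant E takes 60 to reach its cap of 60 → 40 left.
Tenant R has room for 70 but only 40 remain, so it gets 40.
Total = 18×20 + 16×65 + 12×60 + 8×40 = 2440.

2440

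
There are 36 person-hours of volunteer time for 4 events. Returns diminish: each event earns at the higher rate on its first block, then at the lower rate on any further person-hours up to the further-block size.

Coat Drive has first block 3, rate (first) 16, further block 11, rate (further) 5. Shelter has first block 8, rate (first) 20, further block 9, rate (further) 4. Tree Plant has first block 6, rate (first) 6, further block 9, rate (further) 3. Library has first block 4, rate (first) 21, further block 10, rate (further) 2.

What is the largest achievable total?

Treat each block as its own option and order by rate: Library/T1 21 > Shelter/T1 20 > Coat Drive/T1 16 > Tree Plant/T1 6 > Coat Drive/T2 5 > Shelter/T2 4 > Tree Plant/T2 3 > Library/T2 2.
Fill Library T1 block (4 at 21) → 32 left.
Shelter T1 at 20: fill all 8 → 24 left.
Coat Drive T1 at 16: fill all 3 → 21 left.
Fill Tree Plant T1 block (6 at 6) → 15 left.
Coat Drive/T2 (5): +11 → 4 left.
Shelter T2 at 4: only 4 left, fill 4.
Total = 21×4 + 20×8 + 16×3 + 6×6 + 5×11 + 4×4 = 399.

399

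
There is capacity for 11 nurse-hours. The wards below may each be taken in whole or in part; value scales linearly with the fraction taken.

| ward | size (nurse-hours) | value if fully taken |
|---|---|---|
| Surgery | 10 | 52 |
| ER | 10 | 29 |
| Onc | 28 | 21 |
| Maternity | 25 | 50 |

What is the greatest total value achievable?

54.9

Rank by value-to-size ratio: Surgery 52/10≈5.2, ER 29/10≈2.9, Maternity 50/25≈2, Onc 21/28≈0.75.
Surgery: take in full, 10 nurse-hours for value 52 → 1 left.
1 nurse-hours left: a 1/10 share of ER gives 29×1/10 = 2.9.
Total value = 54.9.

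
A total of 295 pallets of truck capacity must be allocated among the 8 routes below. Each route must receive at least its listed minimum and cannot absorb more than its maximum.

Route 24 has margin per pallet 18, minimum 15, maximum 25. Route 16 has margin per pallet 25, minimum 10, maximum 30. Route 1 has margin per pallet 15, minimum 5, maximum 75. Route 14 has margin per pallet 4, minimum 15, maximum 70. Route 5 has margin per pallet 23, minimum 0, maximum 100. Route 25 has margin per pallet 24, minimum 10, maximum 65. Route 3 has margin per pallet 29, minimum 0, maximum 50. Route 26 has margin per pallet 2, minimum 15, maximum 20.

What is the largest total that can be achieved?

6495

Meeting every minimum uses 15+10+5+15+0+10+0+15 = 70 pallets, leaving 225.
Highest margin per pallet first: Route 3 29 > Route 16 25 > Route 25 24 > Route 5 23 > Route 24 18 > Route 1 15 > Route 14 4 > Route 26 2.
Give Route 3 50 more to hit its cap of 50 ; 175 left.
Route 16 takes 20 more to reach its cap of 30 ; 155 left.
Route 25 takes 55 more to reach its cap of 65 ; 100 left.
Give Route 5 100 more to hit its cap of 100 ; 0 left.
Total = 18×15 + 25×30 + 15×5 + 4×15 + 23×100 + 24×65 + 29×50 + 2×15 = 6495.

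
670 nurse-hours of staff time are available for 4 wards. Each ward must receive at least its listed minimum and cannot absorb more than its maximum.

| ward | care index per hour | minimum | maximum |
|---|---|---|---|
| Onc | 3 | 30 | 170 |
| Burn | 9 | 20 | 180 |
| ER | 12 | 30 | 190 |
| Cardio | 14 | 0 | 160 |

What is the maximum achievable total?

6560

Meeting every minimum uses 30+20+30+0 = 80 nurse-hours, leaving 590.
Rank by care index per hour: Cardio 14 > ER 12 > Burn 9 > Onc 3.
Cardio takes 160 more to reach its cap of 160 — 430 left.
ER takes 160 more to reach its cap of 190 — 270 left.
Burn takes 160 more to reach its cap of 180 — 110 left.
Onc: +110 (room for 140) → 140. Pool exhausted.
Total = 3×140 + 9×180 + 12×190 + 14×160 = 6560.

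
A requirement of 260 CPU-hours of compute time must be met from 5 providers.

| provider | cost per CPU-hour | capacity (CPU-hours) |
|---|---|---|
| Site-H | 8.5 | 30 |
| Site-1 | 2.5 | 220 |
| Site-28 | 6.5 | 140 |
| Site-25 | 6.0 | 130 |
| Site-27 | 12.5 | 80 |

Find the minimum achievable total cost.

790

Cheapest first:
Site-1 (2.5): use full 220 → 40 CPU-hours to go.
Take 40 from Site-25 at 6.0 to finish.
Site-28, Site-H, Site-27: unused.
Cost = 220×2.5 + 40×6.0 = 790.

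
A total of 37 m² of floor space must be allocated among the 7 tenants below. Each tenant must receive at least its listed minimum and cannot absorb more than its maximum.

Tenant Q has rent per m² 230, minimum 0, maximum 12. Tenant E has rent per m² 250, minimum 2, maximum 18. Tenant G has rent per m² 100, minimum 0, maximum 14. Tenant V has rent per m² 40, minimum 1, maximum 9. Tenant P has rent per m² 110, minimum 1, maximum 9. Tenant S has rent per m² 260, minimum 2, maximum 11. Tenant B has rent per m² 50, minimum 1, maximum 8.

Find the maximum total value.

8710

Meeting every minimum uses 0+2+0+1+1+2+1 = 7 m², leaving 30.
Rank by rent per m²: Tenant S 260 > Tenant E 250 > Tenant Q 230 > Tenant P 110 > Tenant G 100 > Tenant B 50 > Tenant V 40.
Tenant S: +9 to 11 (cap) → 21 left.
Give Tenant E 16 more to hit its cap of 18 → 5 left.
Only 5 left; Tenant Q takes them to reach 5.
Total = 230×5 + 250×18 + 40×1 + 110×1 + 260×11 + 50×1 = 8710.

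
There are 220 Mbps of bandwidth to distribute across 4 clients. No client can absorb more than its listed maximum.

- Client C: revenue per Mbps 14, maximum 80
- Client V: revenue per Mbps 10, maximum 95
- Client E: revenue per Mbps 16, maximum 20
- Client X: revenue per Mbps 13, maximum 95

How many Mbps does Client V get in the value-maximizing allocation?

Order the clients by revenue per Mbps: Client E 16 > Client C 14 > Client X 13 > Client V 10.
Client E: +20 to 20 (cap) ; 200 left.
Client C: +80 to 80 (cap) ; 120 left.
Give Client X 95 to hit its cap of 95 ; 25 left.
Client V: +25 (room for 95) → 25. Pool exhausted.

25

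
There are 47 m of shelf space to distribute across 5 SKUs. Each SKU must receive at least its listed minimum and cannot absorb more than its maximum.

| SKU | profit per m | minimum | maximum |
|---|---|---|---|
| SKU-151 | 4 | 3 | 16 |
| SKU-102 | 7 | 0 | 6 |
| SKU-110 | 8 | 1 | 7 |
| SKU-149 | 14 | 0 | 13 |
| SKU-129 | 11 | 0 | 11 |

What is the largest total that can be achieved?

441

Meeting every minimum uses 3+0+1+0+0 = 4 m, leaving 43.
Rank by profit per m: SKU-149 14 > SKU-129 11 > SKU-110 8 > SKU-102 7 > SKU-151 4.
SKU-149 takes 13 more to reach its cap of 13 — 30 left.
Give SKU-129 11 more to hit its cap of 11 — 19 left.
SKU-110: +6 to 7 (cap) — 13 left.
SKU-102: +6 to 6 (cap) — 7 left.
Only 7 left; SKU-151 takes them to reach 10.
Total = 4×10 + 7×6 + 8×7 + 14×13 + 11×11 = 441.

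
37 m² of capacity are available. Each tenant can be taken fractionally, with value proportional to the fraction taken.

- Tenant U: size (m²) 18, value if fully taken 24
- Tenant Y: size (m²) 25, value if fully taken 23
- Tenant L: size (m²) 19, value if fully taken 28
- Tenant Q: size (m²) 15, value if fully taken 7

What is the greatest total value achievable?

Best value per unit of size first: Tenant L 28/19≈1.47, Tenant U 24/18≈1.33, Tenant Y 23/25≈0.92, Tenant Q 7/15≈0.467.
Take all of Tenant L (19 m², value 28) → 18 m² left.
Take all of Tenant U (18 m², value 24) → 0 m² left.
Total value = 52.

52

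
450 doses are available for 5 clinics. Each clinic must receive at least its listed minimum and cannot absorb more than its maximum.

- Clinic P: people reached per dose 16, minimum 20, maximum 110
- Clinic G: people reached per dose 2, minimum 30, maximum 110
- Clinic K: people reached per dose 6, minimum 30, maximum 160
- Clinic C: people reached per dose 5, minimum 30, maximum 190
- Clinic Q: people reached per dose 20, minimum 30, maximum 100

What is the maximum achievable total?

Meeting every minimum uses 20+30+30+30+30 = 140 doses, leaving 310.
Order the clinics by people reached per dose: Clinic Q 20 > Clinic P 16 > Clinic K 6 > Clinic C 5 > Clinic G 2.
Clinic Q: +70 to 100 (cap) → 240 left.
Give Clinic P 90 more to hit its cap of 110 → 150 left.
Clinic K: +130 to 160 (cap) → 20 left.
Clinic C has room for 160 more but only 20 remain, so it gets 50.
Total = 16×110 + 2×30 + 6×160 + 5×50 + 20×100 = 5030.

5030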